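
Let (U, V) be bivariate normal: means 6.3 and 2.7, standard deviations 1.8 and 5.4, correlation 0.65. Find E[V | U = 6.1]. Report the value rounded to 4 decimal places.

The regression of V on U has slope ρ·σ_V/σ_U and passes through (μ_U, μ_V).
E[V | U=6.1] = 2.7 + (0.65)·(5.4/1.8)·(6.1 − (6.3)) = 2.7 + (1.95)·(-0.2) = 2.3100.

2.3100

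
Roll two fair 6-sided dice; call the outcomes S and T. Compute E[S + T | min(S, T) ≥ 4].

Outcomes with min(S, T) ≥ 4: (4,4), (4,5), (4,6), (5,4), (5,5), (5,6), (6,4), (6,5), (6,6), each with probability 1/36.
E[S + T | min(S, T) ≥ 4] = (8 + 9 + 10 + 9 + 10 + 11 + 10 + 11 + 12) / 9 = 10.

10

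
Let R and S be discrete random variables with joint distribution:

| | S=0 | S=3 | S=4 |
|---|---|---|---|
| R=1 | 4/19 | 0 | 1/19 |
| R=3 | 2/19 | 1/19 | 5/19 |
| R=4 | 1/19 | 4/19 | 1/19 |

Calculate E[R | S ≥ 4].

P(S ≥ 4) = 7/19.
Σ R·P over the event = 1·(1/19) + 3·(5/19) + 4·(1/19) = 20/19.
E[R | S ≥ 4] = (20/19) / (7/19) = 20/7.

20/7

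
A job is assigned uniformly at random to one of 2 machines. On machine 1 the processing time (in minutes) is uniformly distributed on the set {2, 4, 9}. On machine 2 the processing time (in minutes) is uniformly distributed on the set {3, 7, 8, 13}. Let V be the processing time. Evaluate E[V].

E[V | machine 1] = (2+4+9)/3 = 5.
E[V | machine 2] = (3+7+8+13)/4 = 31/4.
E[V] = (1/2)·(5) + (1/2)·(31/4) = 51/8.

51/8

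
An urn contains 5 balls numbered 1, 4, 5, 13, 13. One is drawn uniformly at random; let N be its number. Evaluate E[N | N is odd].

P(N is odd) = 4/5.
Σ over the event: 1·1/5 + 5·1/5 + 13·2/5 = 32/5.
E[N | N is odd] = (32/5) / (4/5) = 8.

8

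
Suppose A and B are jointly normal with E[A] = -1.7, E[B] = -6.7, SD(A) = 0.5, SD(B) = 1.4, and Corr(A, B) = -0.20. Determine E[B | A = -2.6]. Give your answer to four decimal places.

-6.1960

The regression of B on A has slope ρ·σ_B/σ_A and passes through (μ_A, μ_B).
E[B | A=-2.6] = -6.7 + (-0.20)·(1.4/0.5)·(-2.6 − (-1.7)) = -6.7 + (-0.56)·(-0.9) = -6.1960.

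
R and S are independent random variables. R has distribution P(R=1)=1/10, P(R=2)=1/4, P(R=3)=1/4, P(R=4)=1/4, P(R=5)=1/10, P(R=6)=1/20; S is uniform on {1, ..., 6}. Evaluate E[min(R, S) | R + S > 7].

154/43

P(R + S > 7) = 43/120.
Summing min(R,S)·P(x,y) over outcomes with R + S > 7 gives 77/60.
E[min(R, S) | R + S > 7] = (77/60) / (43/120) = 154/43.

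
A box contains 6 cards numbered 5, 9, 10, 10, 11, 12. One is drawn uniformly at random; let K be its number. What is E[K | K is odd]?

25/3

P(K is odd) = 1/2.
Σ over the event: 5·1/6 + 9·1/6 + 11·1/6 = 25/6.
E[K | K is odd] = (25/6) / (1/2) = 25/3.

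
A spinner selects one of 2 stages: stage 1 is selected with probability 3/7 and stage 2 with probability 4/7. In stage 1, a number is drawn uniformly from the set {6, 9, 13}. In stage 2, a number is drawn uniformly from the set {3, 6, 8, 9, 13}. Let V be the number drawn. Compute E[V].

E[V | stage 1] = (6+9+13)/3 = 28/3.
E[V | stage 2] = (3+6+8+9+13)/5 = 39/5.
E[V] = (3/7)·(28/3) + (4/7)·(39/5) = 296/35.

296/35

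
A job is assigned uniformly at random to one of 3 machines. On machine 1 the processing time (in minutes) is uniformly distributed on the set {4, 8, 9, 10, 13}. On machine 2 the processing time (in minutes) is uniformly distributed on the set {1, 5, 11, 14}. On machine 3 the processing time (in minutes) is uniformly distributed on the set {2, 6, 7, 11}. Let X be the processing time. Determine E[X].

461/60

E[X | machine 1] = (4+8+9+10+13)/5 = 44/5.
E[X | machine 2] = (1+5+11+14)/4 = 31/4.
E[X | machine 3] = (2+6+7+11)/4 = 13/2.
E[X] = (1/3)·(44/5) + (1/3)·(31/4) + (1/3)·(13/2) = 461/60.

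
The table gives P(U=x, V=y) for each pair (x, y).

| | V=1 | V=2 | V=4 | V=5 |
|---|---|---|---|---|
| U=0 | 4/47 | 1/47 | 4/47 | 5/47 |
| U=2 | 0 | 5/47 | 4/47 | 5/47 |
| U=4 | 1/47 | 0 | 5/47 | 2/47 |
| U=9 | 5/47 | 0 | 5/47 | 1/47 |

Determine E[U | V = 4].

73/18

P(V = 4) = 18/47.
Σ U·P over the event = 0·(4/47) + 2·(4/47) + 4·(5/47) + 9·(5/47) = 73/47.
E[U | V = 4] = (73/47) / (18/47) = 73/18.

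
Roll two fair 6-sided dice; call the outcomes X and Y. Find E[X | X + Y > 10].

17/3

Outcomes with X + Y > 10: (5,6), (6,5), (6,6), each with probability 1/36.
E[X | X + Y > 10] = (5 + 6 + 6) / 3 = 17/3.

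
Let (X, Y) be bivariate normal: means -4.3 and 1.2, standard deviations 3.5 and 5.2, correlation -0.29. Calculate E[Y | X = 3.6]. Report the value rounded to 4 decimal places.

-2.2038

E[Y | X=x] = μ_Y + ρ(σ_Y/σ_X)(x − μ_X) for jointly normal variables.
E[Y | X=3.6] = 1.2 + (-0.29)·(5.2/3.5)·(3.6 − (-4.3)) = 1.2 + (-0.43086)·(7.9) = -2.2038.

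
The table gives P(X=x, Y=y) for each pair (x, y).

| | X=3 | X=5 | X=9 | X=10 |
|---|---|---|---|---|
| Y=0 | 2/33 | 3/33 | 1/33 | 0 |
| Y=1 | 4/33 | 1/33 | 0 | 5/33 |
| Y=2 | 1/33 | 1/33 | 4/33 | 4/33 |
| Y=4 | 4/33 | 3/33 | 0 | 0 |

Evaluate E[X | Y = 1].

67/10

P(Y = 1) = 10/33.
Σ X·P over the event = 3·(4/33) + 5·(1/33) + 10·(5/33) = 67/33.
E[X | Y = 1] = (67/33) / (10/33) = 67/10.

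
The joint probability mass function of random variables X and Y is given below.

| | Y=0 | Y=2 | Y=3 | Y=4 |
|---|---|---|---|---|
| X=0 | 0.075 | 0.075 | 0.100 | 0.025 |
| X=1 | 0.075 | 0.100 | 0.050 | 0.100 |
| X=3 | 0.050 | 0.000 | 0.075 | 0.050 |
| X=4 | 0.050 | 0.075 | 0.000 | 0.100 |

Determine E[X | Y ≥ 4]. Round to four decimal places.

2.3636

P(Y ≥ 4) = 0.275.
Σ X·P over the event = 0·(0.025) + 1·(0.100) + 3·(0.050) + 4·(0.100) = 0.650.
E[X | Y ≥ 4] = (0.650) / (0.275) = 2.3636.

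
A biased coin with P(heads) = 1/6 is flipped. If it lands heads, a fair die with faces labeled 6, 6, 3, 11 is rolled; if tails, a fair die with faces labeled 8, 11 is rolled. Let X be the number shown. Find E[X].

9

E[X | heads] = (6+6+3+11)/4 = 13/2.
E[X | tails] = (8+11)/2 = 19/2.
E[X] = (1/6)·(13/2) + (5/6)·(19/2) = 9.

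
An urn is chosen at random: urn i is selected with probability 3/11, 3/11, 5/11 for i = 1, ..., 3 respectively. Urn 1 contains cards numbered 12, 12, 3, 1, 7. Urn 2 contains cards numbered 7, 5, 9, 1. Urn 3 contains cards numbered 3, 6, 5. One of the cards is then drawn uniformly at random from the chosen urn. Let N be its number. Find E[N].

E[N | urn 1] = (12+12+3+1+7)/5 = 7.
E[N | urn 2] = (7+5+9+1)/4 = 11/2.
E[N | urn 3] = (3+6+5)/3 = 14/3.
E[N] = (3/11)·(7) + (3/11)·(11/2) + (5/11)·(14/3) = 365/66.

365/66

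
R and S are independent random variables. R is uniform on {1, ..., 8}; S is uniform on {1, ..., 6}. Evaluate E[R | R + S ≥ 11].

P(R + S ≥ 11) = 5/24.
Summing R·P(x,y) over outcomes with R + S ≥ 11 gives 35/24.
E[R | R + S ≥ 11] = (35/24) / (5/24) = 7.

7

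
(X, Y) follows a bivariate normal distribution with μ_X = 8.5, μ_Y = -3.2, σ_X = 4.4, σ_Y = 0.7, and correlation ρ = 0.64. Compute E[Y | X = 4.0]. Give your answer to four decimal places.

-3.6582

For a bivariate normal, E[Y | X=x] = μ_Y + ρ·(σ_Y/σ_X)·(x − μ_X).
E[Y | X=4.0] = -3.2 + (0.64)·(0.7/4.4)·(4.0 − (8.5)) = -3.2 + (0.10182)·(-4.5) = -3.6582.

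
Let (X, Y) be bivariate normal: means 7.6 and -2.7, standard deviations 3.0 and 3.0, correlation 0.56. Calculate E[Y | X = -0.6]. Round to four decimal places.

E[Y | X=x] = μ_Y + ρ(σ_Y/σ_X)(x − μ_X) for jointly normal variables.
E[Y | X=-0.6] = -2.7 + (0.56)·(3.0/3.0)·(-0.6 − (7.6)) = -2.7 + (0.56)·(-8.2) = -7.2920.

-7.2920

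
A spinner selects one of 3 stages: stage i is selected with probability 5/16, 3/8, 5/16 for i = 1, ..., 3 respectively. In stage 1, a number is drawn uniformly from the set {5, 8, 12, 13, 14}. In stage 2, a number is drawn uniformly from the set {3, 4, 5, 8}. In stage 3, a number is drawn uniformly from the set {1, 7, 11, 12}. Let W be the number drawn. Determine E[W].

483/64

E[W | stage 1] = (5+8+12+13+14)/5 = 52/5.
E[W | stage 2] = (3+4+5+8)/4 = 5.
E[W | stage 3] = (1+7+11+12)/4 = 31/4.
E[W] = (5/16)·(52/5) + (3/8)·(5) + (5/16)·(31/4) = 483/64.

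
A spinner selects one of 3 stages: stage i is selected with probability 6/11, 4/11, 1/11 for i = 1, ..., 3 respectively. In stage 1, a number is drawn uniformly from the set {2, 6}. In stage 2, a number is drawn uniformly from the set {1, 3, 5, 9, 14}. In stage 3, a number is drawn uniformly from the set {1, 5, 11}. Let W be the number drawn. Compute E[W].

E[W | stage 1] = (2+6)/2 = 4.
E[W | stage 2] = (1+3+5+9+14)/5 = 32/5.
E[W | stage 3] = (1+5+11)/3 = 17/3.
By the law of total expectation,
E[W] = (6/11)·(4) + (4/11)·(32/5) + (1/11)·(17/3) = 829/165.

829/165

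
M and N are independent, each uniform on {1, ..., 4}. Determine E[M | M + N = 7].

Outcomes with M + N = 7: (3,4), (4,3), each with probability 1/16.
E[M | M + N = 7] = (3 + 4) / 2 = 7/2.

7/2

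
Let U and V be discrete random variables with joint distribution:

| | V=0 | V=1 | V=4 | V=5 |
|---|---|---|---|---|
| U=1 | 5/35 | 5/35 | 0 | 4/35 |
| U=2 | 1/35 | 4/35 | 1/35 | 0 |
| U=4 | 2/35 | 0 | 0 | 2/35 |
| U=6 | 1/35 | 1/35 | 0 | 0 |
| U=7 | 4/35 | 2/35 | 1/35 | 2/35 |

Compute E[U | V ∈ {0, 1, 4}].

P(V ∈ {0, 1, 4}) = 27/35.
Summing U·P(U=x,V=y) over the conditioning event gives 13/5.
E[U | V ∈ {0, 1, 4}] = (13/5) / (27/35) = 91/27.

91/27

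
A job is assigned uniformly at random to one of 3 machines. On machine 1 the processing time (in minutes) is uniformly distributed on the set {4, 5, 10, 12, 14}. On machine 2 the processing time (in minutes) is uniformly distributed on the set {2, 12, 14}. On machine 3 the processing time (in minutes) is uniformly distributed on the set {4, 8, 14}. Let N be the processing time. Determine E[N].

9

E[N | machine 1] = (4+5+10+12+14)/5 = 9.
E[N | machine 2] = (2+12+14)/3 = 28/3.
E[N | machine 3] = (4+8+14)/3 = 26/3.
By the law of total expectation,
E[N] = (1/3)·(9) + (1/3)·(28/3) + (1/3)·(26/3) = 9.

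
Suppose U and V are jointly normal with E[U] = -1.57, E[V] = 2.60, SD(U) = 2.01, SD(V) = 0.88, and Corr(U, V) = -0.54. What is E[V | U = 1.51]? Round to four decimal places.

The regression of V on U has slope ρ·σ_V/σ_U and passes through (μ_U, μ_V).
E[V | U=1.51] = 2.60 + (-0.54)·(0.88/2.01)·(1.51 − (-1.57)) = 2.60 + (-0.23642)·(3.08) = 1.8718.

1.8718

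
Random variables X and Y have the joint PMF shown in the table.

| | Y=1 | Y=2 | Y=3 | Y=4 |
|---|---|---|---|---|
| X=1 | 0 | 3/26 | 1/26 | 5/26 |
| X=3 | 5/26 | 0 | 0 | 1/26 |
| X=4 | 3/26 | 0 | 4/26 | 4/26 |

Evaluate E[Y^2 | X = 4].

P(X = 4) = 11/26.
Σ Y^2·P over the event = 1·(3/26) + 9·(4/26) + 16·(4/26) = 103/26.
E[Y^2 | X = 4] = (103/26) / (11/26) = 103/11.

103/11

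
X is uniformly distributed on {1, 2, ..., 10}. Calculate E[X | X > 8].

19/2

Given X > 8, X is equally likely to be any of {9, 10}.
E[X | X > 8] = (9 + 10) / 2 = 19/2.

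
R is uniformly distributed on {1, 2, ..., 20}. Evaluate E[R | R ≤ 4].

5/2

Given R ≤ 4, R is equally likely to be any of {1, 2, 3, 4}.
E[R | R ≤ 4] = (1 + 2 + 3 + 4) / 4 = 5/2.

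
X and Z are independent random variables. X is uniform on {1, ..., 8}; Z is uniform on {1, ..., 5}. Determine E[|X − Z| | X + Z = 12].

3

Outcomes with X + Z = 12: (7,5), (8,4), each with probability 1/40.
E[|X − Z| | X + Z = 12] = (2 + 4) / 2 = 3.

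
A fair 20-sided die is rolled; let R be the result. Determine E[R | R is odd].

10

Given R is odd, R is equally likely to be any of {1, 3, 5, 7, 9, 11, 13, 15, 17, 19}.
E[R | R is odd] = (1 + 3 + 5 + 7 + 9 + 11 + 13 + 15 + 17 + 19) / 10 = 10.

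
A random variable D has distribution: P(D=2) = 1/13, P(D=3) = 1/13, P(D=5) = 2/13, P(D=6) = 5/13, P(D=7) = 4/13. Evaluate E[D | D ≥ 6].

58/9

P(D ≥ 6) = 9/13.
Σ over the event: 6·5/13 + 7·4/13 = 58/13.
E[D | D ≥ 6] = (58/13) / (9/13) = 58/9.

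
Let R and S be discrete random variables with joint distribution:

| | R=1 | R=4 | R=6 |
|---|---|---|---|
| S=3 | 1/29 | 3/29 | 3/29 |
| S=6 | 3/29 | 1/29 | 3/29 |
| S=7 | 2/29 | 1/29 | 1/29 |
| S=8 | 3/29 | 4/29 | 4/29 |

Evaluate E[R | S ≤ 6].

P(S ≤ 6) = 14/29.
Σ R·P over the event = 1·(1/29) + 1·(3/29) + 4·(3/29) + 4·(1/29) + 6·(3/29) + 6·(3/29) = 56/29.
E[R | S ≤ 6] = (56/29) / (14/29) = 4.

4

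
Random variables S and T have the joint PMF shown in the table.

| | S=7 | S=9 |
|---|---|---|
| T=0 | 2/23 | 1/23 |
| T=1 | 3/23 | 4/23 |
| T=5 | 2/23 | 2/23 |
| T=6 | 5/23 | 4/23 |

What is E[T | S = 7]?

P(S = 7) = 12/23.
Σ T·P over the event = 0·(2/23) + 1·(3/23) + 5·(2/23) + 6·(5/23) = 43/23.
E[T | S = 7] = (43/23) / (12/23) = 43/12.

43/12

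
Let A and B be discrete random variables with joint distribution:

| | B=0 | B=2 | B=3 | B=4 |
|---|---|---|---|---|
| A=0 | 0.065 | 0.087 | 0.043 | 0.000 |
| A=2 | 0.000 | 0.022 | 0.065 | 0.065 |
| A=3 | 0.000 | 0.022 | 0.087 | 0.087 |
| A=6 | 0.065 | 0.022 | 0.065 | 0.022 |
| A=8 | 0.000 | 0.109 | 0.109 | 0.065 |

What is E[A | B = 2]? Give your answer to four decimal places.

4.2519

P(B = 2) = 0.262.
Σ A·P over the event = 0·(0.087) + 2·(0.022) + 3·(0.022) + 6·(0.022) + 8·(0.109) = 1.114.
E[A | B = 2] = (1.114) / (0.262) = 4.2519.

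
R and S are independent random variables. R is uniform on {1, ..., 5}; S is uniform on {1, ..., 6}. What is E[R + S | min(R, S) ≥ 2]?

P(min(R, S) ≥ 2) = 2/3.
Summing (R+S)·P(x,y) over outcomes with min(R, S) ≥ 2 gives 5.
E[R + S | min(R, S) ≥ 2] = (5) / (2/3) = 15/2.

15/2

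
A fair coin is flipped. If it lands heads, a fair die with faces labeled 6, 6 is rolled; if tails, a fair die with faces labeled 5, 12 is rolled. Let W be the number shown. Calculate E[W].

29/4

E[W | heads] = (6+6)/2 = 6.
E[W | tails] = (5+12)/2 = 17/2.
E[W] = (1/2)·(6) + (1/2)·(17/2) = 29/4.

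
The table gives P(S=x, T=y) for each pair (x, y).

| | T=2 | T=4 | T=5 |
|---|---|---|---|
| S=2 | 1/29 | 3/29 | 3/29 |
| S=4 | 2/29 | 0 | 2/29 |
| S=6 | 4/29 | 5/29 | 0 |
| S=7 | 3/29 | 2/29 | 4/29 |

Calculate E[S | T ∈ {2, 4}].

P(T ∈ {2, 4}) = 20/29.
Σ S·P over the event = 2·(1/29) + 2·(3/29) + 4·(2/29) + 6·(4/29) + 6·(5/29) + 7·(3/29) + 7·(2/29) = 105/29.
E[S | T ∈ {2, 4}] = (105/29) / (20/29) = 21/4.

21/4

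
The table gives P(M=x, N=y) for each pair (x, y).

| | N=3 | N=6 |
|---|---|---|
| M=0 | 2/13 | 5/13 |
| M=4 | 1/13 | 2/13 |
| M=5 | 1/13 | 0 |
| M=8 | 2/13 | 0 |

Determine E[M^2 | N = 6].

32/7

P(N = 6) = 7/13.
Σ M^2·P over the event = 0·(5/13) + 16·(2/13) = 32/13.
E[M^2 | N = 6] = (32/13) / (7/13) = 32/7.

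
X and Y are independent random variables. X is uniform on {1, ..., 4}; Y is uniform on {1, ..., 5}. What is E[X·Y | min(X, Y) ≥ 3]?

P(min(X, Y) ≥ 3) = 3/10.
Summing XY·P(x,y) over outcomes with min(X, Y) ≥ 3 gives 21/5.
E[X·Y | min(X, Y) ≥ 3] = (21/5) / (3/10) = 14.

14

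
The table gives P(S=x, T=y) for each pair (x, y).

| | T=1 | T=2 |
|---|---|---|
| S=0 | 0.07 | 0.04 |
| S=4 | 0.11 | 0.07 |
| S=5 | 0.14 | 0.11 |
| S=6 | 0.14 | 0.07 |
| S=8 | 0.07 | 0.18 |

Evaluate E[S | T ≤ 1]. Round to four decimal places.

P(T ≤ 1) = 0.53.
Σ S·P over the event = 0·(0.07) + 4·(0.11) + 5·(0.14) + 6·(0.14) + 8·(0.07) = 2.54.
E[S | T ≤ 1] = (2.54) / (0.53) = 4.7925.

4.7925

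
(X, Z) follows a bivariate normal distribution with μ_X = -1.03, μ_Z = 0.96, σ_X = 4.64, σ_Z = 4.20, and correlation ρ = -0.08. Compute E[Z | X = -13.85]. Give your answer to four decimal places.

1.8883

The regression of Z on X has slope ρ·σ_Z/σ_X and passes through (μ_X, μ_Z).
E[Z | X=-13.85] = 0.96 + (-0.08)·(4.20/4.64)·(-13.85 − (-1.03)) = 0.96 + (-0.072414)·(-12.82) = 1.8883.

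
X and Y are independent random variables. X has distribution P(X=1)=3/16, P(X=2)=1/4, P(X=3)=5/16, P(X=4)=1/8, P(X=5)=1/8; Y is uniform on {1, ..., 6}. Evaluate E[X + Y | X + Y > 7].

247/28

P(X + Y > 7) = 7/24.
Summing (X+Y)·P(x,y) over outcomes with X + Y > 7 gives 247/96.
E[X + Y | X + Y > 7] = (247/96) / (7/24) = 247/28.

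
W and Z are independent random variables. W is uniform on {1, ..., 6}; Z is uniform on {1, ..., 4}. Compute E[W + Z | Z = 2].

11/2

P(Z = 2) = 1/4.
Summing (W+Z)·P(x,y) over outcomes with Z = 2 gives 11/8.
E[W + Z | Z = 2] = (11/8) / (1/4) = 11/2.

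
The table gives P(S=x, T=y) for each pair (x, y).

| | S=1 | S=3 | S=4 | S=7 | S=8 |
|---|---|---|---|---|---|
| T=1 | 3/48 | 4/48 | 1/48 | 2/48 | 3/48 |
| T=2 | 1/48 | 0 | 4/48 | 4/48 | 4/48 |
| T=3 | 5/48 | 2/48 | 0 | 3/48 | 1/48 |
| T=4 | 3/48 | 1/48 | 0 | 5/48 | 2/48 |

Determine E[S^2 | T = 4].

P(T = 4) = 11/48.
Σ S^2·P over the event = 1·(3/48) + 9·(1/48) + 49·(5/48) + 64·(2/48) = 385/48.
E[S^2 | T = 4] = (385/48) / (11/48) = 35.

35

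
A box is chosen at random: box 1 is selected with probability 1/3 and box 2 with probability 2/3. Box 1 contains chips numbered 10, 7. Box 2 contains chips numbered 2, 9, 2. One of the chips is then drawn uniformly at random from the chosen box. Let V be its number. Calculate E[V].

103/18

E[V | box 1] = (10+7)/2 = 17/2.
E[V | box 2] = (2+9+2)/3 = 13/3.
E[V] = (1/3)·(17/2) + (2/3)·(13/3) = 103/18.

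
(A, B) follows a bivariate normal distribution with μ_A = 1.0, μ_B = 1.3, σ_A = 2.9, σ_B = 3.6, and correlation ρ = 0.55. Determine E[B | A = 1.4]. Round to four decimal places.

1.5731

E[B | A=x] = μ_B + ρ(σ_B/σ_A)(x − μ_A) for jointly normal variables.
E[B | A=1.4] = 1.3 + (0.55)·(3.6/2.9)·(1.4 − (1.0)) = 1.3 + (0.68276)·(0.4) = 1.5731.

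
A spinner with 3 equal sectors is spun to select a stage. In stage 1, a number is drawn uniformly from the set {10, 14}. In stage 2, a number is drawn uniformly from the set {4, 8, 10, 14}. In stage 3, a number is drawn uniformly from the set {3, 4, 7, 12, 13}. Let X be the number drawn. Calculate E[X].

48/5

E[X | stage 1] = (10+14)/2 = 12.
E[X | stage 2] = (4+8+10+14)/4 = 9.
E[X | stage 3] = (3+4+7+12+13)/5 = 39/5.
By the law of total expectation,
E[X] = (1/3)·(12) + (1/3)·(9) + (1/3)·(39/5) = 48/5.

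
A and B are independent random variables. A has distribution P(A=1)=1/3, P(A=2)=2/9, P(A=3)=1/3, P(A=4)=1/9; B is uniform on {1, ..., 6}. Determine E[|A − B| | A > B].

17/11

P(A > B) = 11/54.
Summing |A−B|·P(x,y) over outcomes with A > B gives 17/54.
E[|A − B| | A > B] = (17/54) / (11/54) = 17/11.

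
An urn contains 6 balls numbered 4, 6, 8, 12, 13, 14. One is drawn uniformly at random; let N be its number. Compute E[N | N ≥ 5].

P(N ≥ 5) = 5/6.
Σ over the event: 6·1/6 + 8·1/6 + 12·1/6 + 13·1/6 + 14·1/6 = 53/6.
E[N | N ≥ 5] = (53/6) / (5/6) = 53/5.

53/5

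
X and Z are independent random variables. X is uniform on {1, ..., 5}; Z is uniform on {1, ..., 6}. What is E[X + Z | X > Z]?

6

Outcomes with X > Z: (2,1), (3,1), (3,2), (4,1), (4,2), (4,3), (5,1), (5,2), (5,3), (5,4), each with probability 1/30.
E[X + Z | X > Z] = (3 + 4 + 5 + 5 + 6 + 7 + 6 + 7 + 8 + 9) / 10 = 6.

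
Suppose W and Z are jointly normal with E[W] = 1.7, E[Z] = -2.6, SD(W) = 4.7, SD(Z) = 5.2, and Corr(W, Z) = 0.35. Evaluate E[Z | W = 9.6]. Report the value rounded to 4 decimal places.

E[Z | W=x] = μ_Z + ρ(σ_Z/σ_W)(x − μ_W) for jointly normal variables.
E[Z | W=9.6] = -2.6 + (0.35)·(5.2/4.7)·(9.6 − (1.7)) = -2.6 + (0.38723)·(7.9) = 0.4591.

0.4591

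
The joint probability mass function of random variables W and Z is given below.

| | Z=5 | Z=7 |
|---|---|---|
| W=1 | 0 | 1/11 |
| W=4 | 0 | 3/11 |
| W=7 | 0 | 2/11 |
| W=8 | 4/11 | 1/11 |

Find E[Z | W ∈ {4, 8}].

P(W ∈ {4, 8}) = 8/11.
Σ Z·P over the event = 7·(3/11) + 5·(4/11) + 7·(1/11) = 48/11.
E[Z | W ∈ {4, 8}] = (48/11) / (8/11) = 6.

6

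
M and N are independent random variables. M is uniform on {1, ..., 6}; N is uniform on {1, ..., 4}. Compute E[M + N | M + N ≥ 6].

52/7

P(M + N ≥ 6) = 7/12.
Summing (M+N)·P(x,y) over outcomes with M + N ≥ 6 gives 13/3.
E[M + N | M + N ≥ 6] = (13/3) / (7/12) = 52/7.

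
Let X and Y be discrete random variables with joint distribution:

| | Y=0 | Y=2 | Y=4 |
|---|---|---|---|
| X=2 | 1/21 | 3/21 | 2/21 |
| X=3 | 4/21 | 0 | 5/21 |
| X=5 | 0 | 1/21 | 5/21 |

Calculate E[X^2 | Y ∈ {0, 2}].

P(Y ∈ {0, 2}) = 3/7.
Σ X^2·P over the event = 4·(1/21) + 4·(3/21) + 9·(4/21) + 25·(1/21) = 11/3.
E[X^2 | Y ∈ {0, 2}] = (11/3) / (3/7) = 77/9.

77/9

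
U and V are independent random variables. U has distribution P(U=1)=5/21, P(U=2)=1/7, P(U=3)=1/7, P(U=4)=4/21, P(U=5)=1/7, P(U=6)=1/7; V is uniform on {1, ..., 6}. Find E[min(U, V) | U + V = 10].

P(U + V = 10) = 5/63.
Summing min(U,V)·P(x,y) over outcomes with U + V = 10 gives 43/126.
E[min(U, V) | U + V = 10] = (43/126) / (5/63) = 43/10.

43/10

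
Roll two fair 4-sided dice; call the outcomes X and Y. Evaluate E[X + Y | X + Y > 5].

20/3

Outcomes with X + Y > 5: (2,4), (3,3), (3,4), (4,2), (4,3), (4,4), each with probability 1/16.
E[X + Y | X + Y > 5] = (6 + 6 + 7 + 6 + 7 + 8) / 6 = 20/3.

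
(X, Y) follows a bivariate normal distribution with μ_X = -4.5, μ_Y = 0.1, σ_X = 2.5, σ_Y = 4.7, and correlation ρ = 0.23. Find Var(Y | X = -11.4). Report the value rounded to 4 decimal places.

Var(Y | X=x) = (1 − ρ²)·σ_Y².
Var(Y | X=-11.4) = (4.7)²·(1 − (0.23)²) = 22.09·0.9471 = 20.9214.

20.9214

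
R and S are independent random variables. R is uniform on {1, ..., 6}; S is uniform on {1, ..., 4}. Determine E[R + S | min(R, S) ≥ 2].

P(min(R, S) ≥ 2) = 5/8.
Summing (R+S)·P(x,y) over outcomes with min(R, S) ≥ 2 gives 35/8.
E[R + S | min(R, S) ≥ 2] = (35/8) / (5/8) = 7.

7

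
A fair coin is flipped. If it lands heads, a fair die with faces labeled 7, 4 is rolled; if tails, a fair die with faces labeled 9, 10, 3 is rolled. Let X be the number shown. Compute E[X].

E[X | heads] = (7+4)/2 = 11/2.
E[X | tails] = (9+10+3)/3 = 22/3.
By the law of total expectation,
E[X] = (1/2)·(11/2) + (1/2)·(22/3) = 77/12.

77/12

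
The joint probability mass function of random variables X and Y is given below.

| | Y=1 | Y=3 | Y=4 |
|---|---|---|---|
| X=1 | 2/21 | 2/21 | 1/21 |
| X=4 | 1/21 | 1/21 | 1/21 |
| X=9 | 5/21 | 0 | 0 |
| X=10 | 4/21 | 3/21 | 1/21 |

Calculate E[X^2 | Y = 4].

P(Y = 4) = 1/7.
Σ X^2·P over the event = 1·(1/21) + 16·(1/21) + 100·(1/21) = 39/7.
E[X^2 | Y = 4] = (39/7) / (1/7) = 39.

39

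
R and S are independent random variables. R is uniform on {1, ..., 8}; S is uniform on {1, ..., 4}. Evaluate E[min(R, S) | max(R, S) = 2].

Outcomes with max(R, S) = 2: (1,2), (2,1), (2,2), each with probability 1/32.
E[min(R, S) | max(R, S) = 2] = (1 + 1 + 2) / 3 = 4/3.

4/3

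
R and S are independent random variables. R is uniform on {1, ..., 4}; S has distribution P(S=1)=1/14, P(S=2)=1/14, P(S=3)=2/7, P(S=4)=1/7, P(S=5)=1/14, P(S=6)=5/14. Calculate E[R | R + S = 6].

21/8

P(R + S = 6) = 1/7.
Summing R·P(x,y) over outcomes with R + S = 6 gives 3/8.
E[R | R + S = 6] = (3/8) / (1/7) = 21/8.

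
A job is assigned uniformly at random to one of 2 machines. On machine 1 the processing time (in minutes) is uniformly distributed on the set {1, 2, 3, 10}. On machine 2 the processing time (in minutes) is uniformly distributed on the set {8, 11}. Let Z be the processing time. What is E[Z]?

E[Z | machine 1] = (1+2+3+10)/4 = 4.
E[Z | machine 2] = (8+11)/2 = 19/2.
E[Z] = (1/2)·(4) + (1/2)·(19/2) = 27/4.

27/4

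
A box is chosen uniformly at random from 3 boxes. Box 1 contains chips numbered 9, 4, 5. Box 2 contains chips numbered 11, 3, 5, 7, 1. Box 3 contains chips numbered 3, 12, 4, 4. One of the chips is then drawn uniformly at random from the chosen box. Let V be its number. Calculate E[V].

E[V | box 1] = (9+4+5)/3 = 6.
E[V | box 2] = (11+3+5+7+1)/5 = 27/5.
E[V | box 3] = (3+12+4+4)/4 = 23/4.
By the law of total expectation,
E[V] = (1/3)·(6) + (1/3)·(27/5) + (1/3)·(23/4) = 343/60.

343/60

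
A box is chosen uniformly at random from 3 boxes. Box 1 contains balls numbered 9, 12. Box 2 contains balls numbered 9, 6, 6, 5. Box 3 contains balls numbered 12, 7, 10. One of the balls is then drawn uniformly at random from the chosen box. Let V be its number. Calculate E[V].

E[V | box 1] = (9+12)/2 = 21/2.
E[V | box 2] = (9+6+6+5)/4 = 13/2.
E[V | box 3] = (12+7+10)/3 = 29/3.
E[V] = (1/3)·(21/2) + (1/3)·(13/2) + (1/3)·(29/3) = 80/9.

80/9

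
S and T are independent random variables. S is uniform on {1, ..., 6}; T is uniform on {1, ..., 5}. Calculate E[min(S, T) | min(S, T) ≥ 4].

Outcomes with min(S, T) ≥ 4: (4,4), (4,5), (5,4), (5,5), (6,4), (6,5), each with probability 1/30.
E[min(S, T) | min(S, T) ≥ 4] = (4 + 4 + 4 + 5 + 4 + 5) / 6 = 13/3.

13/3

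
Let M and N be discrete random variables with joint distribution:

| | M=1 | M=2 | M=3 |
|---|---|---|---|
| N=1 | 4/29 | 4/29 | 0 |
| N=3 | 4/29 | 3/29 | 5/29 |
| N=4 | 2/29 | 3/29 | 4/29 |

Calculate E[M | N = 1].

3/2

P(N = 1) = 8/29.
Σ M·P over the event = 1·(4/29) + 2·(4/29) = 12/29.
E[M | N = 1] = (12/29) / (8/29) = 3/2.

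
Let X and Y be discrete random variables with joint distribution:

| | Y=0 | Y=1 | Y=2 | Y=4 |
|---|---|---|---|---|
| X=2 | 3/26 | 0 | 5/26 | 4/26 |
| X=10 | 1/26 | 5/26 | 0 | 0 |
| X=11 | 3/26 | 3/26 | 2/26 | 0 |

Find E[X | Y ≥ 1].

123/19

P(Y ≥ 1) = 19/26.
Σ X·P over the event = 2·(5/26) + 2·(4/26) + 10·(5/26) + 11·(3/26) + 11·(2/26) = 123/26.
E[X | Y ≥ 1] = (123/26) / (19/26) = 123/19.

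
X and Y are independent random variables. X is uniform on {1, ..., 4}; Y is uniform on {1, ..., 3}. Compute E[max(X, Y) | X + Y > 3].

Outcomes with X + Y > 3: (1,3), (2,2), (2,3), (3,1), (3,2), (3,3), (4,1), (4,2), (4,3), each with probability 1/12.
E[max(X, Y) | X + Y > 3] = (3 + 2 + 3 + 3 + 3 + 3 + 4 + 4 + 4) / 9 = 29/9.

29/9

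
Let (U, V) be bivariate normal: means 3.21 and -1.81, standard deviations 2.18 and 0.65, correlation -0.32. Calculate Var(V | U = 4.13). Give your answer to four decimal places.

0.3792

The conditional variance in a bivariate normal is σ_V²(1 − ρ²), independent of x.
Var(V | U=4.13) = (0.65)²·(1 − (-0.32)²) = 0.4225·0.8976 = 0.3792.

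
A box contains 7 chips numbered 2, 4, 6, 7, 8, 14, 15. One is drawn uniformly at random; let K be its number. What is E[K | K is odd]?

P(K is odd) = 2/7.
Σ over the event: 7·1/7 + 15·1/7 = 22/7.
E[K | K is odd] = (22/7) / (2/7) = 11.

11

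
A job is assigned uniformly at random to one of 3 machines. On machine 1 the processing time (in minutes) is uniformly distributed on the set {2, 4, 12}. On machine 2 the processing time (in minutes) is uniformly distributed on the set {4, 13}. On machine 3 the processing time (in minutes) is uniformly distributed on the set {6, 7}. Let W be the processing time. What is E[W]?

7

E[W | machine 1] = (2+4+12)/3 = 6.
E[W | machine 2] = (4+13)/2 = 17/2.
E[W | machine 3] = (6+7)/2 = 13/2.
By the law of total expectation,
E[W] = (1/3)·(6) + (1/3)·(17/2) + (1/3)·(13/2) = 7.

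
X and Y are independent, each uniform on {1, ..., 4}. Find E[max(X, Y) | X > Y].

10/3

Outcomes with X > Y: (2,1), (3,1), (3,2), (4,1), (4,2), (4,3), each with probability 1/16.
E[max(X, Y) | X > Y] = (2 + 3 + 3 + 4 + 4 + 4) / 6 = 10/3.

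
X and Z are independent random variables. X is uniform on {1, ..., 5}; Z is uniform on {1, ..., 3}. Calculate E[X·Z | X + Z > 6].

Outcomes with X + Z > 6: (4,3), (5,2), (5,3), each with probability 1/15.
E[X·Z | X + Z > 6] = (12 + 10 + 15) / 3 = 37/3.

37/3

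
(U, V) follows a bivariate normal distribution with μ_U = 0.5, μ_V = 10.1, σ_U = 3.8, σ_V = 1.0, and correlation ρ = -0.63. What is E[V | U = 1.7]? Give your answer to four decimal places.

For a bivariate normal, E[V | U=x] = μ_V + ρ·(σ_V/σ_U)·(x − μ_U).
E[V | U=1.7] = 10.1 + (-0.63)·(1.0/3.8)·(1.7 − (0.5)) = 10.1 + (-0.16579)·(1.2) = 9.9011.

9.9011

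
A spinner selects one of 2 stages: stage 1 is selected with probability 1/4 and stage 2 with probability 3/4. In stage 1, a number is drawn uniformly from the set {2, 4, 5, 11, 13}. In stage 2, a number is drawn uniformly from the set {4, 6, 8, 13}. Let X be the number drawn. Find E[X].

E[X | stage 1] = (2+4+5+11+13)/5 = 7.
E[X | stage 2] = (4+6+8+13)/4 = 31/4.
By the law of total expectation,
E[X] = (1/4)·(7) + (3/4)·(31/4) = 121/16.

121/16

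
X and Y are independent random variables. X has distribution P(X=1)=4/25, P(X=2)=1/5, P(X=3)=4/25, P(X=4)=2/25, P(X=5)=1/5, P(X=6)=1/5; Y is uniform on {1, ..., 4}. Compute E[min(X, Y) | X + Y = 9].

7/2

P(X + Y = 9) = 1/10.
Summing min(X,Y)·P(x,y) over outcomes with X + Y = 9 gives 7/20.
E[min(X, Y) | X + Y = 9] = (7/20) / (1/10) = 7/2.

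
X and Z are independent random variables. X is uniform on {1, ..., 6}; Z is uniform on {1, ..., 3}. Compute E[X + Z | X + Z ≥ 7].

23/3

Outcomes with X + Z ≥ 7: (4,3), (5,2), (5,3), (6,1), (6,2), (6,3), each with probability 1/18.
E[X + Z | X + Z ≥ 7] = (7 + 7 + 8 + 7 + 8 + 9) / 6 = 23/3.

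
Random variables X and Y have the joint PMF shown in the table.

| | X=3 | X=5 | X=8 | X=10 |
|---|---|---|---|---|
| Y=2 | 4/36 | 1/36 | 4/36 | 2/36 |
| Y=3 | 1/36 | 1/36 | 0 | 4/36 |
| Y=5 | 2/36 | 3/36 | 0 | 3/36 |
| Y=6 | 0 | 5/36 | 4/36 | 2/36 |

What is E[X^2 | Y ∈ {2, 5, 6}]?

497/10

P(Y ∈ {2, 5, 6}) = 5/6.
Summing X^2·P(X=x,Y=y) over the conditioning event gives 497/12.
E[X^2 | Y ∈ {2, 5, 6}] = (497/12) / (5/6) = 497/10.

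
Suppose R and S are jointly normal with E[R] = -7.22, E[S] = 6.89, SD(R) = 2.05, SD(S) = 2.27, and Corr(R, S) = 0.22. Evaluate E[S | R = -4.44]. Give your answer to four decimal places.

For a bivariate normal, E[S | R=x] = μ_S + ρ·(σ_S/σ_R)·(x − μ_R).
E[S | R=-4.44] = 6.89 + (0.22)·(2.27/2.05)·(-4.44 − (-7.22)) = 6.89 + (0.24361)·(2.78) = 7.5672.

7.5672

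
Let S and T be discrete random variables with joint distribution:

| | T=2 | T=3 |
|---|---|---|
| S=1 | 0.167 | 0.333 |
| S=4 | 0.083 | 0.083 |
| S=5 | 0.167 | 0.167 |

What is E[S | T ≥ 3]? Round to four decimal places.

P(T ≥ 3) = 0.583.
Σ S·P over the event = 1·(0.333) + 4·(0.083) + 5·(0.167) = 1.500.
E[S | T ≥ 3] = (1.500) / (0.583) = 2.5729.

2.5729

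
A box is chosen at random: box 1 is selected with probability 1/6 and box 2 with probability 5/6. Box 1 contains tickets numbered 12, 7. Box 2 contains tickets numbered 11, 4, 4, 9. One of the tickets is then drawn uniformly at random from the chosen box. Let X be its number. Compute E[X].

E[X | box 1] = (12+7)/2 = 19/2.
E[X | box 2] = (11+4+4+9)/4 = 7.
E[X] = (1/6)·(19/2) + (5/6)·(7) = 89/12.

89/12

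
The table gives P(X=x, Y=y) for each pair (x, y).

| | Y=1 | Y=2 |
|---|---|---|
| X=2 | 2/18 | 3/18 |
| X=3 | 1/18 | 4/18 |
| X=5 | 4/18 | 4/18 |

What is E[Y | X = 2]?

8/5

P(X = 2) = 5/18.
Summing Y·P(X=x,Y=y) over the conditioning event gives 4/9.
E[Y | X = 2] = (4/9) / (5/18) = 8/5.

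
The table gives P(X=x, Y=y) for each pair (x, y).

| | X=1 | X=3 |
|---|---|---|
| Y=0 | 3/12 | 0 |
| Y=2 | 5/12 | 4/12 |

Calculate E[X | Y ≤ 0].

1

P(Y ≤ 0) = 1/4.
Σ X·P over the event = 1·(3/12) = 1/4.
E[X | Y ≤ 0] = (1/4) / (1/4) = 1.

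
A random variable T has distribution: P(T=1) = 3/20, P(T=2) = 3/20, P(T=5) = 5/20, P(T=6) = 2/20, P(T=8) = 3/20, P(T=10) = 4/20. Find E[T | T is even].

41/6

P(T is even) = 3/5.
Σ over the event: 2·3/20 + 6·1/10 + 8·3/20 + 10·1/5 = 41/10.
E[T | T is even] = (41/10) / (3/5) = 41/6.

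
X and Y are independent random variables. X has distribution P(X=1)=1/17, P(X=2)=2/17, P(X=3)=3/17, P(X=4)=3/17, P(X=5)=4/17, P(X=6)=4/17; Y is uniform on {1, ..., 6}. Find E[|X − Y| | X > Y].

129/53

P(X > Y) = 53/102.
Summing |X−Y|·P(x,y) over outcomes with X > Y gives 43/34.
E[|X − Y| | X > Y] = (43/34) / (53/102) = 129/53.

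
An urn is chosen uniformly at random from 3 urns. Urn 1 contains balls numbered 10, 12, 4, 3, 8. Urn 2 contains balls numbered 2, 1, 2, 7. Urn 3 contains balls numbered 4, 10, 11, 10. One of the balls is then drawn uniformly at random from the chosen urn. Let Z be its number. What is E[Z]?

383/60

E[Z | urn 1] = (10+12+4+3+8)/5 = 37/5.
E[Z | urn 2] = (2+1+2+7)/4 = 3.
E[Z | urn 3] = (4+10+11+10)/4 = 35/4.
By the law of total expectation,
E[Z] = (1/3)·(37/5) + (1/3)·(3) + (1/3)·(35/4) = 383/60.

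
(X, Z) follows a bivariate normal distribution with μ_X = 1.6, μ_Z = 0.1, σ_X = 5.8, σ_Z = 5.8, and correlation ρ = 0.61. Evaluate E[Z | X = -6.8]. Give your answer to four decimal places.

The regression of Z on X has slope ρ·σ_Z/σ_X and passes through (μ_X, μ_Z).
E[Z | X=-6.8] = 0.1 + (0.61)·(5.8/5.8)·(-6.8 − (1.6)) = 0.1 + (0.61)·(-8.4) = -5.0240.

-5.0240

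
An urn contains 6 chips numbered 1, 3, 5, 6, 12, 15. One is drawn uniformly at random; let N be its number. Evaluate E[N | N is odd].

6

P(N is odd) = 2/3.
Σ over the event: 1·1/6 + 3·1/6 + 5·1/6 + 15·1/6 = 4.
E[N | N is odd] = (4) / (2/3) = 6.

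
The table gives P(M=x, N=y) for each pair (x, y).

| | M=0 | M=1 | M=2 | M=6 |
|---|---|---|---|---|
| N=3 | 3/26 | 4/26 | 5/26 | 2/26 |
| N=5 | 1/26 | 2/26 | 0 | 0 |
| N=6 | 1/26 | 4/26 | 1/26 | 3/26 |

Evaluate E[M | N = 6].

P(N = 6) = 9/26.
Summing M·P(M=x,N=y) over the conditioning event gives 12/13.
E[M | N = 6] = (12/13) / (9/26) = 8/3.

8/3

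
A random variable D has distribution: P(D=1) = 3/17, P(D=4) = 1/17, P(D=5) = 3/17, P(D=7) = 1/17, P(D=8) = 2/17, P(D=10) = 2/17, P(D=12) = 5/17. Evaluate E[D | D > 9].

80/7

P(D > 9) = 7/17.
Σ over the event: 10·2/17 + 12·5/17 = 80/17.
E[D | D > 9] = (80/17) / (7/17) = 80/7.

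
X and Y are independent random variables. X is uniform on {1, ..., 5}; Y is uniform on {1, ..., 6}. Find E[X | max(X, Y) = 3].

12/5

Outcomes with max(X, Y) = 3: (1,3), (2,3), (3,1), (3,2), (3,3), each with probability 1/30.
E[X | max(X, Y) = 3] = (1 + 2 + 3 + 3 + 3) / 5 = 12/5.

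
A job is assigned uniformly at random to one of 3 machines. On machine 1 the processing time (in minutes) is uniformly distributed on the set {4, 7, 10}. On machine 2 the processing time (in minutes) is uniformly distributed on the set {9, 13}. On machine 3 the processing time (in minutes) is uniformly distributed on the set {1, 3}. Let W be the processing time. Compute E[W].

20/3

E[W | machine 1] = (4+7+10)/3 = 7.
E[W | machine 2] = (9+13)/2 = 11.
E[W | machine 3] = (1+3)/2 = 2.
By the law of total expectation,
E[W] = (1/3)·(7) + (1/3)·(11) + (1/3)·(2) = 20/3.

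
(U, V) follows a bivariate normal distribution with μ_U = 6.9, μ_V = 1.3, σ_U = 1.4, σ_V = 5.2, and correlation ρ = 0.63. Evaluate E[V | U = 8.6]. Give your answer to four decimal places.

5.2780

E[V | U=x] = μ_V + ρ(σ_V/σ_U)(x − μ_U) for jointly normal variables.
E[V | U=8.6] = 1.3 + (0.63)·(5.2/1.4)·(8.6 − (6.9)) = 1.3 + (2.34)·(1.7) = 5.2780.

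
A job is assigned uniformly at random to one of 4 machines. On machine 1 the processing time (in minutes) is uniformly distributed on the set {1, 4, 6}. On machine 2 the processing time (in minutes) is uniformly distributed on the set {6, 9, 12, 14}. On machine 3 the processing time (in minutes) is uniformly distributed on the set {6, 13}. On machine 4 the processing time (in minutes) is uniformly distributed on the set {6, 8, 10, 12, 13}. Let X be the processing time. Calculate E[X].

E[X | machine 1] = (1+4+6)/3 = 11/3.
E[X | machine 2] = (6+9+12+14)/4 = 41/4.
E[X | machine 3] = (6+13)/2 = 19/2.
E[X | machine 4] = (6+8+10+12+13)/5 = 49/5.
E[X] = (1/4)·(11/3) + (1/4)·(41/4) + (1/4)·(19/2) + (1/4)·(49/5) = 1993/240.

1993/240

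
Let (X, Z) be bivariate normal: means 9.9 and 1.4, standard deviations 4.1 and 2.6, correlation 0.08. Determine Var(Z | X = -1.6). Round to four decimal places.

The conditional variance in a bivariate normal is σ_Z²(1 − ρ²), independent of x.
Var(Z | X=-1.6) = (2.6)²·(1 − (0.08)²) = 6.76·0.9936 = 6.7167.

6.7167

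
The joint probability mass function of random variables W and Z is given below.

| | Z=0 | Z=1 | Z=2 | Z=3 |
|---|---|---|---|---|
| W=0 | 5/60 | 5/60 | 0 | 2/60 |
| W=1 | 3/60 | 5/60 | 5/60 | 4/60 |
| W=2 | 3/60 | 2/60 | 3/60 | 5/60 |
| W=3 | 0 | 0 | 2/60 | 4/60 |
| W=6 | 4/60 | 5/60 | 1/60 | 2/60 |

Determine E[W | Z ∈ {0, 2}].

P(Z ∈ {0, 2}) = 13/30.
Σ W·P over the event = 0·(5/60) + 1·(3/60) + 1·(5/60) + 2·(3/60) + 2·(3/60) + 3·(2/60) + 6·(4/60) + 6·(1/60) = 14/15.
E[W | Z ∈ {0, 2}] = (14/15) / (13/30) = 28/13.

28/13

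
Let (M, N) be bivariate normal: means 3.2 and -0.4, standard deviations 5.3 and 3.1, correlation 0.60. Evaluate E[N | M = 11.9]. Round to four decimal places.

E[N | M=x] = μ_N + ρ(σ_N/σ_M)(x − μ_M) for jointly normal variables.
E[N | M=11.9] = -0.4 + (0.60)·(3.1/5.3)·(11.9 − (3.2)) = -0.4 + (0.35094)·(8.7) = 2.6532.

2.6532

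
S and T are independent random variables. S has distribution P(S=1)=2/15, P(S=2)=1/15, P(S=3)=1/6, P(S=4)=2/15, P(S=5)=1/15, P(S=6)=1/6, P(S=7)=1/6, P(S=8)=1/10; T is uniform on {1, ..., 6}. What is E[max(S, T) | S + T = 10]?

123/19

P(S + T = 10) = 19/180.
Summing max(S,T)·P(x,y) over outcomes with S + T = 10 gives 41/60.
E[max(S, T) | S + T = 10] = (41/60) / (19/180) = 123/19.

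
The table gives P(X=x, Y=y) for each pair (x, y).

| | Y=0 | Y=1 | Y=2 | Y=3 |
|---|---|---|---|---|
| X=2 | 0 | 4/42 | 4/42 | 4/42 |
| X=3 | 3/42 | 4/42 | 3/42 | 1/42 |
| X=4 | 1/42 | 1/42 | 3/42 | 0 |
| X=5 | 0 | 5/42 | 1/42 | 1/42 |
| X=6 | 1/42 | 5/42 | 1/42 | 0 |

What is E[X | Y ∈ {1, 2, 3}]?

135/37

P(Y ∈ {1, 2, 3}) = 37/42.
Summing X·P(X=x,Y=y) over the conditioning event gives 45/14.
E[X | Y ∈ {1, 2, 3}] = (45/14) / (37/42) = 135/37.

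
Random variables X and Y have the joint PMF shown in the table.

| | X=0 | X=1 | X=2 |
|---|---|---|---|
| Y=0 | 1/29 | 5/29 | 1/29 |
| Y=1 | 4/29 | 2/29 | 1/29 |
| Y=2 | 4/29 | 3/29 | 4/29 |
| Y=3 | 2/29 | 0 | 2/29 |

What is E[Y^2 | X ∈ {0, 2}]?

73/19

P(X ∈ {0, 2}) = 19/29.
Σ Y^2·P over the event = 0·(1/29) + 1·(4/29) + 4·(4/29) + 9·(2/29) + 0·(1/29) + 1·(1/29) + 4·(4/29) + 9·(2/29) = 73/29.
E[Y^2 | X ∈ {0, 2}] = (73/29) / (19/29) = 73/19.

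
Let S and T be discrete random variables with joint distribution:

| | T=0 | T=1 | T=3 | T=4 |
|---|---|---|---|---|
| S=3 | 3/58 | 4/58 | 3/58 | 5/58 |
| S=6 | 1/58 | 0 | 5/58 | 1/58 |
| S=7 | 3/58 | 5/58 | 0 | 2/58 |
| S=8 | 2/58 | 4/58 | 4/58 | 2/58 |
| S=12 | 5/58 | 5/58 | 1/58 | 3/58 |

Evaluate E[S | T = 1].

139/18

P(T = 1) = 9/29.
Summing S·P(S=x,T=y) over the conditioning event gives 139/58.
E[S | T = 1] = (139/58) / (9/29) = 139/18.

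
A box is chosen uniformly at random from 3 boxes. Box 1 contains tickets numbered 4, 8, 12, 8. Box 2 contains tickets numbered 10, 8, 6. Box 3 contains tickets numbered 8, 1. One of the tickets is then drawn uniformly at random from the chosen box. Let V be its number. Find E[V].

E[V | box 1] = (4+8+12+8)/4 = 8.
E[V | box 2] = (10+8+6)/3 = 8.
E[V | box 3] = (8+1)/2 = 9/2.
E[V] = (1/3)·(8) + (1/3)·(8) + (1/3)·(9/2) = 41/6.

41/6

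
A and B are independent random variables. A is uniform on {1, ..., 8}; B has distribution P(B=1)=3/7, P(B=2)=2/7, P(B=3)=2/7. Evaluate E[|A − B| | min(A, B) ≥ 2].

P(min(A, B) ≥ 2) = 1/2.
Summing |A−B|·P(x,y) over outcomes with min(A, B) ≥ 2 gives 37/28.
E[|A − B| | min(A, B) ≥ 2] = (37/28) / (1/2) = 37/14.

37/14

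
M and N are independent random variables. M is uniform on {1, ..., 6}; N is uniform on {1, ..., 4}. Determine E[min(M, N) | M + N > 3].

47/21

P(M + N > 3) = 7/8.
Summing min(M,N)·P(x,y) over outcomes with M + N > 3 gives 47/24.
E[min(M, N) | M + N > 3] = (47/24) / (7/8) = 47/21.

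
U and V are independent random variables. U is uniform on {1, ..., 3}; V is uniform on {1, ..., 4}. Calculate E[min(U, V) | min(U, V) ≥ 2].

P(min(U, V) ≥ 2) = 1/2.
Summing min(U,V)·P(x,y) over outcomes with min(U, V) ≥ 2 gives 7/6.
E[min(U, V) | min(U, V) ≥ 2] = (7/6) / (1/2) = 7/3.

7/3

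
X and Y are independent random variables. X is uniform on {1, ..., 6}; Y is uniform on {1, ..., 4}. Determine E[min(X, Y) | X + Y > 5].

P(X + Y > 5) = 7/12.
Summing min(X,Y)·P(x,y) over outcomes with X + Y > 5 gives 37/24.
E[min(X, Y) | X + Y > 5] = (37/24) / (7/12) = 37/14.

37/14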